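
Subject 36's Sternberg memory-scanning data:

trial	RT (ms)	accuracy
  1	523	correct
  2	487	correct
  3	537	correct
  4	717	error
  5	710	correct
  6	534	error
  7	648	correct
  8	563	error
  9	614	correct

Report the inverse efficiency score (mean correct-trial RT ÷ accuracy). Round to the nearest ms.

Correct trials (n=6): 523, 487, 537, 710, 648, 614
Mean correct RT = 3519/6 = 586.5000 ms
Proportion correct = 6/9
IES = 586.5000 / (6/9) = 879.750 ms

880 ms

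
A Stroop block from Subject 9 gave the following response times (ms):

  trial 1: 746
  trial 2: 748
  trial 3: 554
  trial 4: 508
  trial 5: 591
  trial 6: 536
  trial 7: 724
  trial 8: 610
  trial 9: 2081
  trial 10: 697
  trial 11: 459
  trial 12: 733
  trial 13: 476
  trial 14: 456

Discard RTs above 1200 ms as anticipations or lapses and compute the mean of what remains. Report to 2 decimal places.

602.92 ms

Excluded: 2081
Retained (n=13): Σ = 7838
Mean = 7838/13 = 602.9231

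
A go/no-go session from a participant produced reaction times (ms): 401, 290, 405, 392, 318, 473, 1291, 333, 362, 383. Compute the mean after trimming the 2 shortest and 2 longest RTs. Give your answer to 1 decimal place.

379.3 ms

Sorted: 290, 318, 333, 362, 383, 392, 401, 405, 473, 1291
Drop lowest 2 (290, 318) and highest 2 (473, 1291)
Remaining (n=6): Σ = 2276, mean = 2276/6 = 379.333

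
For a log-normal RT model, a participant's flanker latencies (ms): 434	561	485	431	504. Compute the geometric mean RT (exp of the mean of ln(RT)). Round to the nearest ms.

ln(RT): 6.0730, 6.3297, 6.1841, 6.0661, 6.2226
Mean ln(RT) = 30.8756/5 = 6.17512
Geometric mean = exp(6.17512) = 480.64 ms

481 ms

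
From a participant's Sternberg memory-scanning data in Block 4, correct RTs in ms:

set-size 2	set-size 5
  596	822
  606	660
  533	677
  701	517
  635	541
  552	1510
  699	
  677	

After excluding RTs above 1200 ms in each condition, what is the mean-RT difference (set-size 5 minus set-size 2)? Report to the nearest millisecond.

set-size 5: exclude 1510
M(set-size 2) = 4999/8 = 624.875
M(set-size 5) = 3217/5 = 643.400
Difference = 643.400 − 624.875 = 18.525 ms

19 ms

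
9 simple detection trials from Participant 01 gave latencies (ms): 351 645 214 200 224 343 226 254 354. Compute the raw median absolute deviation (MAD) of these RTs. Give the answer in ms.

Sorted: 200, 214, 224, 226, 254, 343, 351, 354, 645 → median = 254
|x − 254|: 97, 391, 40, 54, 30, 89, 28, 0, 100
Sorted deviations: 0, 28, 30, 40, 54, 89, 97, 100, 391 → MAD = 54

54 ms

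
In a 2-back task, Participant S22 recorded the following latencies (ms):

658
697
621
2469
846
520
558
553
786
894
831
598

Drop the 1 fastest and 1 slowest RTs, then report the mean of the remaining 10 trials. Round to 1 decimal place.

Sorted: 520, 553, 558, 598, 621, 658, 697, 786, 831, 846, 894, 2469
Drop lowest 1 (520) and highest 1 (2469)
Remaining (n=10): Σ = 7042, mean = 7042/10 = 704.200

704.2 ms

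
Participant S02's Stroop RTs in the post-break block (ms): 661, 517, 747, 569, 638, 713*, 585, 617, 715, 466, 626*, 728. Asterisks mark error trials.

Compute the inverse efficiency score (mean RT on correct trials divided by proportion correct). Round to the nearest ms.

Correct trials (n=10): 661, 517, 747, 569, 638, 585, 617, 715, 466, 728
Mean correct RT = 6243/10 = 624.3000 ms
Proportion correct = 10/12
IES = 624.3000 / (10/12) = 749.160 ms

749 ms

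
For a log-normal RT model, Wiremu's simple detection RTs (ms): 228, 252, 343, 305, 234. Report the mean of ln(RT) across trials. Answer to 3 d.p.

ln(RT): 5.4293, 5.5294, 5.8377, 5.7203, 5.4553
Σ ln(RT) = 27.9721
Mean = 27.9721/5 = 5.59443

5.594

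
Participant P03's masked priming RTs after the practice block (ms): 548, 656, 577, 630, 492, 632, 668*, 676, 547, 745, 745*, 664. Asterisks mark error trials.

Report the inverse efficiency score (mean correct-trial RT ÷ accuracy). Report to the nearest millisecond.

Correct trials (n=10): 548, 656, 577, 630, 492, 632, 676, 547, 745, 664
Mean correct RT = 6167/10 = 616.7000 ms
Proportion correct = 10/12
IES = 616.7000 / (10/12) = 740.040 ms

740 ms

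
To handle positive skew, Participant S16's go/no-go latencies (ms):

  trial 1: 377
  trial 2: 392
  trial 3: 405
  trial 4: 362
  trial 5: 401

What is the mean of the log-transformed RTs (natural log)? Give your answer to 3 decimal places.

5.959

ln(RT): 5.9322, 5.9713, 6.0039, 5.8916, 5.9940
Σ ln(RT) = 29.7930
Mean = 29.7930/5 = 5.95860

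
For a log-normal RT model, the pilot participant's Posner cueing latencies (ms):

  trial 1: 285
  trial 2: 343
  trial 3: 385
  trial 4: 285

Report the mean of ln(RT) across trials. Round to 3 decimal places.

ln(RT): 5.6525, 5.8377, 5.9532, 5.6525
Σ ln(RT) = 23.0960
Mean = 23.0960/4 = 5.77399

5.774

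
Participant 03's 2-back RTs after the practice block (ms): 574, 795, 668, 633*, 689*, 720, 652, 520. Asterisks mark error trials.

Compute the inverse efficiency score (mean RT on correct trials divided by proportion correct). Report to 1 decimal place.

Correct trials (n=6): 574, 795, 668, 720, 652, 520
Mean correct RT = 3929/6 = 654.8333 ms
Proportion correct = 6/8
IES = 654.8333 / (6/8) = 873.111 ms

873.1 ms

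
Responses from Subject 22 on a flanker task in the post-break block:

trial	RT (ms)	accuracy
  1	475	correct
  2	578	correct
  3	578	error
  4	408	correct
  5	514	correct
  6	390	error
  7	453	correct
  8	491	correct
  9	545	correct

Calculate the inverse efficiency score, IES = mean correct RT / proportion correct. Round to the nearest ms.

636 ms

Correct trials (n=7): 475, 578, 408, 514, 453, 491, 545
Mean correct RT = 3464/7 = 494.8571 ms
Proportion correct = 7/9
IES = 494.8571 / (7/9) = 636.245 ms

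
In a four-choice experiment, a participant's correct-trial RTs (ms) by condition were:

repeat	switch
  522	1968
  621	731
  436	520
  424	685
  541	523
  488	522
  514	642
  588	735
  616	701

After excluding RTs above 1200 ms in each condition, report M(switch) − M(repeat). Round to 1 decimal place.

switch: exclude 1968
M(repeat) = 4750/9 = 527.778
M(switch) = 5059/8 = 632.375
Difference = 632.375 − 527.778 = 104.597 ms

104.6 ms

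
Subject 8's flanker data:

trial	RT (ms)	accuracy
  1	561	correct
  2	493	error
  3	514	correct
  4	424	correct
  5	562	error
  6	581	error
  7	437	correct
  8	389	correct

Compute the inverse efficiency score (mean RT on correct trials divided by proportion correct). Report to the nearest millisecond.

744 ms

Correct trials (n=5): 561, 514, 424, 437, 389
Mean correct RT = 2325/5 = 465.0000 ms
Proportion correct = 5/8
IES = 465.0000 / (5/8) = 744.000 ms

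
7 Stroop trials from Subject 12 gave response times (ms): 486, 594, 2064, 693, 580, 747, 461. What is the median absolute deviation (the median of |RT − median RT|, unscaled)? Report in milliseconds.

Sorted: 461, 486, 580, 594, 693, 747, 2064 → median = 594
|x − 594|: 108, 0, 1470, 99, 14, 153, 133
Sorted deviations: 0, 14, 99, 108, 133, 153, 1470 → MAD = 108

108 ms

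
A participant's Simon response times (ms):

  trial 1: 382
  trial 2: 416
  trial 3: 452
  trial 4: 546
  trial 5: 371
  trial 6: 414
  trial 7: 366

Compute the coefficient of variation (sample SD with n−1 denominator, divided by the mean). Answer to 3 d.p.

n = 7, Σ = 2947, M = 421.0000
Σ(x−M)² = 23706.000; s = √(23706.000/6) = 62.8570
CV = 62.8570 / 421.0000 = 0.14930

0.149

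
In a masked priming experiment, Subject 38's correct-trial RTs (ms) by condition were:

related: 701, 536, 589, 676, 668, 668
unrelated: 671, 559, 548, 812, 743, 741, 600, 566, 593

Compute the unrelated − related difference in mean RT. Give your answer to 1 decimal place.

8.4 ms

M(related) = 3838/6 = 639.667
M(unrelated) = 5833/9 = 648.111
Difference = 648.111 − 639.667 = 8.444 ms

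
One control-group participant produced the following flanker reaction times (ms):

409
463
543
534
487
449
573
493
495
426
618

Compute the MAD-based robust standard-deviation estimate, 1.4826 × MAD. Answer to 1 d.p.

65.2 ms

Sorted: 409, 426, 449, 463, 487, 493, 495, 534, 543, 573, 618 → median = 493
|x − 493| sorted: 0, 2, 6, 30, 41, 44, 50, 67, 80, 84, 125 → MAD = 44
Robust SD ≈ 1.4826 × 44 = 65.234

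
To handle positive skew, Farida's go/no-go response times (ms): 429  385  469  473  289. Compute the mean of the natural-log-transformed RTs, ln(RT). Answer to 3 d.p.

5.998

ln(RT): 6.0615, 5.9532, 6.1506, 6.1591, 5.6664
Σ ln(RT) = 29.9908
Mean = 29.9908/5 = 5.99817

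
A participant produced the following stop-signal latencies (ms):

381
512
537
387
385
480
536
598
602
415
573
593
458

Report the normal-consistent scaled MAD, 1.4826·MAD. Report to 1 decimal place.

Sorted: 381, 385, 387, 415, 458, 480, 512, 536, 537, 573, 593, 598, 602 → median = 512
|x − 512| sorted: 0, 24, 25, 32, 54, 61, 81, 86, 90, 97, 125, 127, 131 → MAD = 81
Robust SD ≈ 1.4826 × 81 = 120.091

120.1 ms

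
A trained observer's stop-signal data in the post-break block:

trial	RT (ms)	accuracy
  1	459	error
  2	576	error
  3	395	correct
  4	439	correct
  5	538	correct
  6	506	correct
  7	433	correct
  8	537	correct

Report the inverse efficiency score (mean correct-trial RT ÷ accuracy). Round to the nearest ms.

Correct trials (n=6): 395, 439, 538, 506, 433, 537
Mean correct RT = 2848/6 = 474.6667 ms
Proportion correct = 6/8
IES = 474.6667 / (6/8) = 632.889 ms

633 ms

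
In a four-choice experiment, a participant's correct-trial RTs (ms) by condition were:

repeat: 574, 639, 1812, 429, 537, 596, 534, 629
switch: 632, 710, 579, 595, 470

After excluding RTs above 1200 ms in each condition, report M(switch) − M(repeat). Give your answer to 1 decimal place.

repeat: exclude 1812
M(repeat) = 3938/7 = 562.571
M(switch) = 2986/5 = 597.200
Difference = 597.200 − 562.571 = 34.629 ms

34.6 ms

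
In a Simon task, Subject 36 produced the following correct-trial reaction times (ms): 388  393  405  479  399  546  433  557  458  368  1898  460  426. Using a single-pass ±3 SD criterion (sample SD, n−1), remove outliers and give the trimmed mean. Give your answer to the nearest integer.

n = 13, ΣRT = 7210, M = 554.615
Σ(x−M)² = 1995405.08; s = √(1995405.08/12) = 407.779
Cutoffs: 554.615 ± 3·407.779 → [-668.7, 1778.0]
Outside: 1898 → excluded.
Retained (n=12): Σ = 5312, mean = 5312/12 = 442.667

443 ms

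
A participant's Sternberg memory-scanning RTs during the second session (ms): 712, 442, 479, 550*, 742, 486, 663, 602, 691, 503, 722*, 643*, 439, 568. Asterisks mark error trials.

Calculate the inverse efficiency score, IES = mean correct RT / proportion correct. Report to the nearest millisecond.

732 ms

Correct trials (n=11): 712, 442, 479, 742, 486, 663, 602, 691, 503, 439, 568
Mean correct RT = 6327/11 = 575.1818 ms
Proportion correct = 11/14
IES = 575.1818 / (11/14) = 732.050 ms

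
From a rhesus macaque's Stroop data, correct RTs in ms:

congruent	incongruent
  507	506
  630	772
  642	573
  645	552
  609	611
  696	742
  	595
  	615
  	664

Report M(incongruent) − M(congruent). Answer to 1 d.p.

4.1 ms

M(congruent) = 3729/6 = 621.500
M(incongruent) = 5630/9 = 625.556
Difference = 625.556 − 621.500 = 4.056 ms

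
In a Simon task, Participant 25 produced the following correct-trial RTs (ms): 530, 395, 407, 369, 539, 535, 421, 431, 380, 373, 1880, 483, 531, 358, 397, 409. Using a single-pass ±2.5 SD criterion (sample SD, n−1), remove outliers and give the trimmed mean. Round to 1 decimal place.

n = 16, ΣRT = 8438, M = 527.375
Σ(x−M)² = 2014725.75; s = √(2014725.75/15) = 366.490
Cutoffs: 527.375 ± 2.5·366.490 → [-388.9, 1443.6]
Outside: 1880 → excluded.
Retained (n=15): Σ = 6558, mean = 6558/15 = 437.200

437.2 ms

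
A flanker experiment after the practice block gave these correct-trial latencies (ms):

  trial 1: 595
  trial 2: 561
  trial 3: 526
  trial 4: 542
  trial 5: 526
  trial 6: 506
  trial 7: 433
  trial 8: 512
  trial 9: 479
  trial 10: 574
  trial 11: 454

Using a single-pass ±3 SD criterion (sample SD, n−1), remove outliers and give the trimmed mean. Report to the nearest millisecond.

n = 11, ΣRT = 5708, M = 518.909
Σ(x−M)² = 24630.91; s = √(24630.91/10) = 49.630
Cutoffs: 518.909 ± 3·49.630 → [370.0, 667.8]
No RTs fall outside the cutoffs; all 11 retained. Mean = 5708/11 = 518.909

519 ms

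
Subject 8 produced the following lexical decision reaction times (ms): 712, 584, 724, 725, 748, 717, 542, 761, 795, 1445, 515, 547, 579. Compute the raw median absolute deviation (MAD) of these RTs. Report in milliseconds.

Sorted: 515, 542, 547, 579, 584, 712, 717, 724, 725, 748, 761, 795, 1445 → median = 717
|x − 717|: 5, 133, 7, 8, 31, 0, 175, 44, 78, 728, 202, 170, 138
Sorted deviations: 0, 5, 7, 8, 31, 44, 78, 133, 138, 170, 175, 202, 728 → MAD = 78

78 ms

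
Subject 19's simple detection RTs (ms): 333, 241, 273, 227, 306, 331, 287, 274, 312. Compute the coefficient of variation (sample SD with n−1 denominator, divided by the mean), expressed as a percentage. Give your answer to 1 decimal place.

13.0%

n = 9, Σ = 2584, M = 287.1111
Σ(x−M)² = 11118.889; s = √(11118.889/8) = 37.2808
CV = 37.2808 / 287.1111 = 0.12985 = 12.985%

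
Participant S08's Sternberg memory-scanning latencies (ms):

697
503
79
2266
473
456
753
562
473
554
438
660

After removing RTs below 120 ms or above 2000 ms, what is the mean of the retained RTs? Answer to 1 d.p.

Excluded: 79, 2266
Retained (n=10): Σ = 5569
Mean = 5569/10 = 556.9000

556.9 ms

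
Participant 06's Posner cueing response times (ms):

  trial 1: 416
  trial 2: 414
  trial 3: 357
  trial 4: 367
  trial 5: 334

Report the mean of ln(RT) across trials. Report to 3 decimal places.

ln(RT): 6.0307, 6.0259, 5.8777, 5.9054, 5.8111
Σ ln(RT) = 29.6508
Mean = 29.6508/5 = 5.93016

5.930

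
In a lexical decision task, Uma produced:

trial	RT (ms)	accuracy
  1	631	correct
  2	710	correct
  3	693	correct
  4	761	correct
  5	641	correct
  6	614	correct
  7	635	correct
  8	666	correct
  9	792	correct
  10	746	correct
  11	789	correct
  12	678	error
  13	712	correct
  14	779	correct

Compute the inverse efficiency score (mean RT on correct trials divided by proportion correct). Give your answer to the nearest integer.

760 ms

Correct trials (n=13): 631, 710, 693, 761, 641, 614, 635, 666, 792, 746, 789, 712, 779
Mean correct RT = 9169/13 = 705.3077 ms
Proportion correct = 13/14
IES = 705.3077 / (13/14) = 759.562 ms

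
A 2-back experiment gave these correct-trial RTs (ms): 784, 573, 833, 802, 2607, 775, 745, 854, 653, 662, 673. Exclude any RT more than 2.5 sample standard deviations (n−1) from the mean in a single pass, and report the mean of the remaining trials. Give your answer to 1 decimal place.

735.4 ms

n = 11, ΣRT = 9961, M = 905.545
Σ(x−M)² = 3258936.73; s = √(3258936.73/10) = 570.871
Cutoffs: 905.545 ± 2.5·570.871 → [-521.6, 2332.7]
Outside: 2607 → excluded.
Retained (n=10): Σ = 7354, mean = 7354/10 = 735.400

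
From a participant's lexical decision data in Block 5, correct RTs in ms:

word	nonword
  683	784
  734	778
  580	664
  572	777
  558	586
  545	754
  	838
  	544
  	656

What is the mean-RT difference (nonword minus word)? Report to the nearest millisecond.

97 ms

M(word) = 3672/6 = 612.000
M(nonword) = 6381/9 = 709.000
Difference = 709.000 − 612.000 = 97.000 ms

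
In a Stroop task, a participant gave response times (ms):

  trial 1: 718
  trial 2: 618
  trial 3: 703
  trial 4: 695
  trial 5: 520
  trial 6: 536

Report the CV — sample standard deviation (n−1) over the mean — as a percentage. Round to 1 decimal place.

n = 6, Σ = 3790, M = 631.6667
Σ(x−M)² = 38361.333; s = √(38361.333/5) = 87.5915
CV = 87.5915 / 631.6667 = 0.13867 = 13.867%

13.9%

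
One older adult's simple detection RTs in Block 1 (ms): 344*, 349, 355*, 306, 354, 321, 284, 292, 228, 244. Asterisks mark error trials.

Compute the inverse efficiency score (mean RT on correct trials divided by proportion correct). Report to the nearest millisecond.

372 ms

Correct trials (n=8): 349, 306, 354, 321, 284, 292, 228, 244
Mean correct RT = 2378/8 = 297.2500 ms
Proportion correct = 8/10
IES = 297.2500 / (8/10) = 371.562 ms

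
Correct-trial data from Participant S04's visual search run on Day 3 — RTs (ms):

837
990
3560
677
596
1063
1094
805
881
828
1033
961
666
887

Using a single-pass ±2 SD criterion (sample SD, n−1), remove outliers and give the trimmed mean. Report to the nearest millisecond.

871 ms

n = 14, ΣRT = 14878, M = 1062.714
Σ(x−M)² = 7014260.86; s = √(7014260.86/13) = 734.546
Cutoffs: 1062.714 ± 2·734.546 → [-406.4, 2531.8]
Outside: 3560 → excluded.
Retained (n=13): Σ = 11318, mean = 11318/13 = 870.615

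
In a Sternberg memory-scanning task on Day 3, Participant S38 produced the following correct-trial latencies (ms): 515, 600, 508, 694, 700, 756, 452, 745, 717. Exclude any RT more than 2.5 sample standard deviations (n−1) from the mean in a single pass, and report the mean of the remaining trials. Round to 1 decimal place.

631.9 ms

n = 9, ΣRT = 5687, M = 631.889
Σ(x−M)² = 106326.89; s = √(106326.89/8) = 115.286
Cutoffs: 631.889 ± 2.5·115.286 → [343.7, 920.1]
No RTs fall outside the cutoffs; all 9 retained. Mean = 5687/9 = 631.889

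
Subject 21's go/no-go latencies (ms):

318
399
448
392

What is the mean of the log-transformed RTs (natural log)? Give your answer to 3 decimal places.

ln(RT): 5.7621, 5.9890, 6.1048, 5.9713
Σ ln(RT) = 23.8271
Mean = 23.8271/4 = 5.95677

5.957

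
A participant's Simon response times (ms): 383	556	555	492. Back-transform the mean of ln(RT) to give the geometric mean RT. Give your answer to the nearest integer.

491 ms

ln(RT): 5.9480, 6.3208, 6.3190, 6.1985
Mean ln(RT) = 24.7863/4 = 6.19656
Geometric mean = exp(6.19656) = 491.06 ms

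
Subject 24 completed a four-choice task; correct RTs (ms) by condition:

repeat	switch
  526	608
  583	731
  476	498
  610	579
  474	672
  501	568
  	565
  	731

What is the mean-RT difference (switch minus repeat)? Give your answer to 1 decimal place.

M(repeat) = 3170/6 = 528.333
M(switch) = 4952/8 = 619.000
Difference = 619.000 − 528.333 = 90.667 ms

90.7 ms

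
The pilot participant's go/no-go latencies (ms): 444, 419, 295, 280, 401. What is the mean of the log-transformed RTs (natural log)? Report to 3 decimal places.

5.890

ln(RT): 6.0958, 6.0379, 5.6870, 5.6348, 5.9940
Σ ln(RT) = 29.4494
Mean = 29.4494/5 = 5.88988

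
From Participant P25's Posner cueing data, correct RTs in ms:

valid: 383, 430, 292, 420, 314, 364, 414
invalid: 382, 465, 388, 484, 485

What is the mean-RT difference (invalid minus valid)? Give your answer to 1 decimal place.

66.9 ms

M(valid) = 2617/7 = 373.857
M(invalid) = 2204/5 = 440.800
Difference = 440.800 − 373.857 = 66.943 ms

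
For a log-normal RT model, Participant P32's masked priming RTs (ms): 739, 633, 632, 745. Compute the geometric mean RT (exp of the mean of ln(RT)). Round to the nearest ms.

685 ms

ln(RT): 6.6053, 6.4505, 6.4489, 6.6134
Mean ln(RT) = 26.1180/4 = 6.52951
Geometric mean = exp(6.52951) = 685.06 ms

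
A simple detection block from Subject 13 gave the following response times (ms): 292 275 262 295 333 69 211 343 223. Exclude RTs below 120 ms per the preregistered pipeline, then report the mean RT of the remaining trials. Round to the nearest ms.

Excluded: 69
Retained (n=8): Σ = 2234
Mean = 2234/8 = 279.2500

279 ms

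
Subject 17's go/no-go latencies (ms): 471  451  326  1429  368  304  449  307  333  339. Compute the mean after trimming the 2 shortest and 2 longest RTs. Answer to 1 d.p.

377.7 ms

Sorted: 304, 307, 326, 333, 339, 368, 449, 451, 471, 1429
Drop lowest 2 (304, 307) and highest 2 (471, 1429)
Remaining (n=6): Σ = 2266, mean = 2266/6 = 377.667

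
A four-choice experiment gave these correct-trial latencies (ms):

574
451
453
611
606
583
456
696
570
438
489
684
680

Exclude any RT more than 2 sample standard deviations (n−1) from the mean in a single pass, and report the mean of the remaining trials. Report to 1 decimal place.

n = 13, ΣRT = 7291, M = 560.846
Σ(x−M)² = 107875.69; s = √(107875.69/12) = 94.814
Cutoffs: 560.846 ± 2·94.814 → [371.2, 750.5]
No RTs fall outside the cutoffs; all 13 retained. Mean = 7291/13 = 560.846

560.8 ms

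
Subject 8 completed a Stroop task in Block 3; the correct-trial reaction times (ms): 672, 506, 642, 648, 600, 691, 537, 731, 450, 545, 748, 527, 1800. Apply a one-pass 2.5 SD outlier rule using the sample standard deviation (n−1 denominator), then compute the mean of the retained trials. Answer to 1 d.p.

608.1 ms

n = 13, ΣRT = 9097, M = 699.769
Σ(x−M)² = 1410856.31; s = √(1410856.31/12) = 342.887
Cutoffs: 699.769 ± 2.5·342.887 → [-157.4, 1557.0]
Outside: 1800 → excluded.
Retained (n=12): Σ = 7297, mean = 7297/12 = 608.083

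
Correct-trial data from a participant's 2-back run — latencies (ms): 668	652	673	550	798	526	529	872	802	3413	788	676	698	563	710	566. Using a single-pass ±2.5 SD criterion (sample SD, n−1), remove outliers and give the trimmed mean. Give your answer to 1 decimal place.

671.4 ms

n = 16, ΣRT = 13484, M = 842.750
Σ(x−M)² = 7215143.00; s = √(7215143.00/15) = 693.549
Cutoffs: 842.750 ± 2.5·693.549 → [-891.1, 2576.6]
Outside: 3413 → excluded.
Retained (n=15): Σ = 10071, mean = 10071/15 = 671.400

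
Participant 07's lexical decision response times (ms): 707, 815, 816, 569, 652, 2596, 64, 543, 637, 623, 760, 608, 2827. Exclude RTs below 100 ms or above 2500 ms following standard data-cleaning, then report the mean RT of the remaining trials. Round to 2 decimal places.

673.00 ms

Excluded: 64, 2596, 2827
Retained (n=10): Σ = 6730
Mean = 6730/10 = 673.0000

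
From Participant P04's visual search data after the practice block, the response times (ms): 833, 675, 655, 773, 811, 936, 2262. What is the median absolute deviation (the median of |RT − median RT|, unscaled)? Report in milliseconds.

Sorted: 655, 675, 773, 811, 833, 936, 2262 → median = 811
|x − 811|: 22, 136, 156, 38, 0, 125, 1451
Sorted deviations: 0, 22, 38, 125, 136, 156, 1451 → MAD = 125

125 ms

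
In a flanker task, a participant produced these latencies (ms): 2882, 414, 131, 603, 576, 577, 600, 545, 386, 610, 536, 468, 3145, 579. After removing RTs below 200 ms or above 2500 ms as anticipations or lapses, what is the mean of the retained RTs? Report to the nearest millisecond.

536 ms

Excluded: 131, 2882, 3145
Retained (n=11): Σ = 5894
Mean = 5894/11 = 535.8182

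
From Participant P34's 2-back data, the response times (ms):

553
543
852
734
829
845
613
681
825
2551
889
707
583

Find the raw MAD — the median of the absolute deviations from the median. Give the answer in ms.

118 ms

Sorted: 543, 553, 583, 613, 681, 707, 734, 825, 829, 845, 852, 889, 2551 → median = 734
|x − 734|: 181, 191, 118, 0, 95, 111, 121, 53, 91, 1817, 155, 27, 151
Sorted deviations: 0, 27, 53, 91, 95, 111, 118, 121, 151, 155, 181, 191, 1817 → MAD = 118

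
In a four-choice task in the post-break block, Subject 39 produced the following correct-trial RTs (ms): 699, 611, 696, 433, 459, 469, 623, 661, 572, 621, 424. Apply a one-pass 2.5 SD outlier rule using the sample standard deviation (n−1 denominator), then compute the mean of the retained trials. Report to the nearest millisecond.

570 ms

n = 11, ΣRT = 6268, M = 569.818
Σ(x−M)² = 110499.64; s = √(110499.64/10) = 105.119
Cutoffs: 569.818 ± 2.5·105.119 → [307.0, 832.6]
No RTs fall outside the cutoffs; all 11 retained. Mean = 6268/11 = 569.818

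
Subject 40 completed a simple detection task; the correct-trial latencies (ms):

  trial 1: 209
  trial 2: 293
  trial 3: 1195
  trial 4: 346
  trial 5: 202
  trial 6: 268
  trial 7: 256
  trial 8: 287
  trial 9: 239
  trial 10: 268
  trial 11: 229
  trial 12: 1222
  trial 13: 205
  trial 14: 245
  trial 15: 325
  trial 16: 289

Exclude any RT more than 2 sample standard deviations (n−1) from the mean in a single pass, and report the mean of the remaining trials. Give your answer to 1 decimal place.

n = 16, ΣRT = 6078, M = 379.875
Σ(x−M)² = 1594789.75; s = √(1594789.75/15) = 326.066
Cutoffs: 379.875 ± 2·326.066 → [-272.3, 1032.0]
Outside: 1195, 1222 → excluded.
Retained (n=14): Σ = 3661, mean = 3661/14 = 261.500

261.5 ms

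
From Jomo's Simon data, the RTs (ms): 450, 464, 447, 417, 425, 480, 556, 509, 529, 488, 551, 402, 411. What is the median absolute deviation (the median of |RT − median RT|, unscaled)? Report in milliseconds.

Sorted: 402, 411, 417, 425, 447, 450, 464, 480, 488, 509, 529, 551, 556 → median = 464
|x − 464|: 14, 0, 17, 47, 39, 16, 92, 45, 65, 24, 87, 62, 53
Sorted deviations: 0, 14, 16, 17, 24, 39, 45, 47, 53, 62, 65, 87, 92 → MAD = 45

45 ms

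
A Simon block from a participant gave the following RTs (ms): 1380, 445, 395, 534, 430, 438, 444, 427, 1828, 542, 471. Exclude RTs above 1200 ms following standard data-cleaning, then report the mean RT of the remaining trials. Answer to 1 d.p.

458.4 ms

Excluded: 1380, 1828
Retained (n=9): Σ = 4126
Mean = 4126/9 = 458.4444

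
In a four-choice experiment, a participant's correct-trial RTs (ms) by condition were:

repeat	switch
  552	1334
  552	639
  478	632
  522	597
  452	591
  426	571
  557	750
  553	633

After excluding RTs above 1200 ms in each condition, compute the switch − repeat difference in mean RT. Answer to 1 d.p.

118.9 ms

switch: exclude 1334
M(repeat) = 4092/8 = 511.500
M(switch) = 4413/7 = 630.429
Difference = 630.429 − 511.500 = 118.929 ms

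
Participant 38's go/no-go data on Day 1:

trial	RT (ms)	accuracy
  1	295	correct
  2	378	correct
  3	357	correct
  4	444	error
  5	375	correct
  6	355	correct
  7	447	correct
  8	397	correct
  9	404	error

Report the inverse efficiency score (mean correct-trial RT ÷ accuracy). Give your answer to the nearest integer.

Correct trials (n=7): 295, 378, 357, 375, 355, 447, 397
Mean correct RT = 2604/7 = 372.0000 ms
Proportion correct = 7/9
IES = 372.0000 / (7/9) = 478.286 ms

478 ms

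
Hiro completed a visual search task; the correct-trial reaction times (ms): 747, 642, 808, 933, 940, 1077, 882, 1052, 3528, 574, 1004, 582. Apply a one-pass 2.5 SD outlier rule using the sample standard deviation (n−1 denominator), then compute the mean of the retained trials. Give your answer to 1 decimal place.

n = 12, ΣRT = 12769, M = 1064.083
Σ(x−M)² = 6957402.92; s = √(6957402.92/11) = 795.293
Cutoffs: 1064.083 ± 2.5·795.293 → [-924.1, 3052.3]
Outside: 3528 → excluded.
Retained (n=11): Σ = 9241, mean = 9241/11 = 840.091

840.1 ms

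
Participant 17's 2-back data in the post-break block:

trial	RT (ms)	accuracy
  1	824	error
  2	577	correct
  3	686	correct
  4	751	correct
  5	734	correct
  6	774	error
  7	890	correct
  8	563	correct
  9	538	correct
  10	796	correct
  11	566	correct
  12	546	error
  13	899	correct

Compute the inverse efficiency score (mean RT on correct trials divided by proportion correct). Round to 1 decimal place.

Correct trials (n=10): 577, 686, 751, 734, 890, 563, 538, 796, 566, 899
Mean correct RT = 7000/10 = 700.0000 ms
Proportion correct = 10/13
IES = 700.0000 / (10/13) = 910.000 ms

910.0 ms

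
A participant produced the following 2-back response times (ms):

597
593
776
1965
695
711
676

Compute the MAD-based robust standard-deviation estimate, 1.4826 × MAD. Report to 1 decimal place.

120.1 ms

Sorted: 593, 597, 676, 695, 711, 776, 1965 → median = 695
|x − 695| sorted: 0, 16, 19, 81, 98, 102, 1270 → MAD = 81
Robust SD ≈ 1.4826 × 81 = 120.091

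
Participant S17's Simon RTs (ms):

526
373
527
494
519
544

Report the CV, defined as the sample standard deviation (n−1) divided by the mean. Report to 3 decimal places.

0.127

n = 6, Σ = 2983, M = 497.1667
Σ(x−M)² = 19818.833; s = √(19818.833/5) = 62.9585
CV = 62.9585 / 497.1667 = 0.12663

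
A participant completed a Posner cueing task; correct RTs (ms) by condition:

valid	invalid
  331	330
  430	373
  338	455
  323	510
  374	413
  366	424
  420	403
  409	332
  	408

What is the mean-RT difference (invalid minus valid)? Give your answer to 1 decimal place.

31.5 ms

M(valid) = 2991/8 = 373.875
M(invalid) = 3648/9 = 405.333
Difference = 405.333 − 373.875 = 31.458 ms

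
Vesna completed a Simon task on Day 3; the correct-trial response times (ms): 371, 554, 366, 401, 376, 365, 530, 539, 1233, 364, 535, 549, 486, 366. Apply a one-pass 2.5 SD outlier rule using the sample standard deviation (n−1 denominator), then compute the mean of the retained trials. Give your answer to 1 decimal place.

n = 14, ΣRT = 7035, M = 502.500
Σ(x−M)² = 660811.50; s = √(660811.50/13) = 225.459
Cutoffs: 502.500 ± 2.5·225.459 → [-61.1, 1066.1]
Outside: 1233 → excluded.
Retained (n=13): Σ = 5802, mean = 5802/13 = 446.308

446.3 ms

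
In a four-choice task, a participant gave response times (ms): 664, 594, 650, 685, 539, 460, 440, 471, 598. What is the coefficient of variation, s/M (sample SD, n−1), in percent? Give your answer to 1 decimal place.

16.4%

n = 9, Σ = 5101, M = 566.7778
Σ(x−M)² = 69489.556; s = √(69489.556/8) = 93.1998
CV = 93.1998 / 566.7778 = 0.16444 = 16.444%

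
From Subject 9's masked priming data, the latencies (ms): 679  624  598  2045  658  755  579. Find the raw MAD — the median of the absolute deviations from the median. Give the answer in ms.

60 ms

Sorted: 579, 598, 624, 658, 679, 755, 2045 → median = 658
|x − 658|: 21, 34, 60, 1387, 0, 97, 79
Sorted deviations: 0, 21, 34, 60, 79, 97, 1387 → MAD = 60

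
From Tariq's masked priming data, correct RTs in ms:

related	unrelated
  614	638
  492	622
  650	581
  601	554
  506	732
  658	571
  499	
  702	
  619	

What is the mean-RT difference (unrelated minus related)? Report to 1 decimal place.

22.9 ms

M(related) = 5341/9 = 593.444
M(unrelated) = 3698/6 = 616.333
Difference = 616.333 − 593.444 = 22.889 ms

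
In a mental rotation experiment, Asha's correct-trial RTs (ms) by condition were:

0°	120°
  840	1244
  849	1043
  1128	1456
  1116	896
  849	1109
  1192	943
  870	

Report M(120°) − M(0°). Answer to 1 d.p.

M(0°) = 6844/7 = 977.714
M(120°) = 6691/6 = 1115.167
Difference = 1115.167 − 977.714 = 137.452 ms

137.5 ms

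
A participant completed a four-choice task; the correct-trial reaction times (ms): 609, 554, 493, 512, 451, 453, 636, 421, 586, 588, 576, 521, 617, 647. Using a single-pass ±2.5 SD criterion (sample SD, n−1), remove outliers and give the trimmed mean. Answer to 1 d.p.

547.4 ms

n = 14, ΣRT = 7664, M = 547.429
Σ(x−M)² = 69499.43; s = √(69499.43/13) = 73.117
Cutoffs: 547.429 ± 2.5·73.117 → [364.6, 730.2]
No RTs fall outside the cutoffs; all 14 retained. Mean = 7664/14 = 547.429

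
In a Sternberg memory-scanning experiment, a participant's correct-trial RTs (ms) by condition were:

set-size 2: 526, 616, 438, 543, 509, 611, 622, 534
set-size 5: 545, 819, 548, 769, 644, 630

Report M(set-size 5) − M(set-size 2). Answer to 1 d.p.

M(set-size 2) = 4399/8 = 549.875
M(set-size 5) = 3955/6 = 659.167
Difference = 659.167 − 549.875 = 109.292 ms

109.3 ms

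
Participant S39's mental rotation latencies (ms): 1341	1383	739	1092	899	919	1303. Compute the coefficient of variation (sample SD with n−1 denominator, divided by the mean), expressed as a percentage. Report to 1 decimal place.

n = 7, Σ = 7676, M = 1096.5714
Σ(x−M)² = 382843.714; s = √(382843.714/6) = 252.6010
CV = 252.6010 / 1096.5714 = 0.23036 = 23.036%

23.0%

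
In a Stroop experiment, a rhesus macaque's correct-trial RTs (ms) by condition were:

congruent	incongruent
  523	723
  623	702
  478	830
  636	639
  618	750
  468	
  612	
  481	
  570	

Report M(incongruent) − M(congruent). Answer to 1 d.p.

172.2 ms

M(congruent) = 5009/9 = 556.556
M(incongruent) = 3644/5 = 728.800
Difference = 728.800 − 556.556 = 172.244 ms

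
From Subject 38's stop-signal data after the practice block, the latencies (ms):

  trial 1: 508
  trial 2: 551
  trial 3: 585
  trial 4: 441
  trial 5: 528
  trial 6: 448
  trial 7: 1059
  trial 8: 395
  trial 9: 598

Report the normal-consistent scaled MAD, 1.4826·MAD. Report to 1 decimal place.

Sorted: 395, 441, 448, 508, 528, 551, 585, 598, 1059 → median = 528
|x − 528| sorted: 0, 20, 23, 57, 70, 80, 87, 133, 531 → MAD = 70
Robust SD ≈ 1.4826 × 70 = 103.782

103.8 ms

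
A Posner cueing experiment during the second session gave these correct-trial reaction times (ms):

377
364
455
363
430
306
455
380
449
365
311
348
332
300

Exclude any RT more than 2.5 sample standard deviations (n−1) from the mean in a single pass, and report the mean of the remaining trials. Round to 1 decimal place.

373.9 ms

n = 14, ΣRT = 5235, M = 373.929
Σ(x−M)² = 38738.93; s = √(38738.93/13) = 54.589
Cutoffs: 373.929 ± 2.5·54.589 → [237.5, 510.4]
No RTs fall outside the cutoffs; all 14 retained. Mean = 5235/14 = 373.929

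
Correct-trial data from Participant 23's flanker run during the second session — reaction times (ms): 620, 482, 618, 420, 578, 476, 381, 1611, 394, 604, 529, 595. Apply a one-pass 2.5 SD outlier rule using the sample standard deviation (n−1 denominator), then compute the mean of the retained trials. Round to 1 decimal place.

n = 12, ΣRT = 7308, M = 609.000
Σ(x−M)² = 1179536.00; s = √(1179536.00/11) = 327.461
Cutoffs: 609.000 ± 2.5·327.461 → [-209.7, 1427.7]
Outside: 1611 → excluded.
Retained (n=11): Σ = 5697, mean = 5697/11 = 517.909

517.9 ms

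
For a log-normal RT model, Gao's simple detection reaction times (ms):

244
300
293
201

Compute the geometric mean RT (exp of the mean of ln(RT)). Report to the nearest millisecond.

256 ms

ln(RT): 5.4972, 5.7038, 5.6802, 5.3033
Mean ln(RT) = 22.1844/4 = 5.54611
Geometric mean = exp(5.54611) = 256.24 ms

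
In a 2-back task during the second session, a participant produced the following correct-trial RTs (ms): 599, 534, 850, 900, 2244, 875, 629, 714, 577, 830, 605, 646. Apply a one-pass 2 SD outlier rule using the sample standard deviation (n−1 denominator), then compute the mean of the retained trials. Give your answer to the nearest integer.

705 ms

n = 12, ΣRT = 10003, M = 833.583
Σ(x−M)² = 2349890.92; s = √(2349890.92/11) = 462.197
Cutoffs: 833.583 ± 2·462.197 → [-90.8, 1758.0]
Outside: 2244 → excluded.
Retained (n=11): Σ = 7759, mean = 7759/11 = 705.364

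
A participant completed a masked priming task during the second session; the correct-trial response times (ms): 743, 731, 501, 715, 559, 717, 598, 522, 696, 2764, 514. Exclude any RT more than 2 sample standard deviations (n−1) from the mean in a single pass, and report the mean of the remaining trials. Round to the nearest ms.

630 ms

n = 11, ΣRT = 9060, M = 823.636
Σ(x−M)² = 4231456.55; s = √(4231456.55/10) = 650.496
Cutoffs: 823.636 ± 2·650.496 → [-477.4, 2124.6]
Outside: 2764 → excluded.
Retained (n=10): Σ = 6296, mean = 6296/10 = 629.600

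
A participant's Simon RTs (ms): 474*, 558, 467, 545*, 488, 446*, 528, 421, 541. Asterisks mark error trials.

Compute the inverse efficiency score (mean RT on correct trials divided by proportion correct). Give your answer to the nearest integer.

Correct trials (n=6): 558, 467, 488, 528, 421, 541
Mean correct RT = 3003/6 = 500.5000 ms
Proportion correct = 6/9
IES = 500.5000 / (6/9) = 750.750 ms

751 ms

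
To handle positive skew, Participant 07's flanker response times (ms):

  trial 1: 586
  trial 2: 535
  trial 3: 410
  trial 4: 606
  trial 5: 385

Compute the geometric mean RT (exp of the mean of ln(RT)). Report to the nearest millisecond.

ln(RT): 6.3733, 6.2823, 6.0162, 6.4069, 5.9532
Mean ln(RT) = 31.0319/5 = 6.20637
Geometric mean = exp(6.20637) = 495.90 ms

496 ms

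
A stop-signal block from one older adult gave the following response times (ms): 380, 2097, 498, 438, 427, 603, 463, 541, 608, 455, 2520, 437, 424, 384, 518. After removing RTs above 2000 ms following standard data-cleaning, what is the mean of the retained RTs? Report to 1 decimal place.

Excluded: 2097, 2520
Retained (n=13): Σ = 6176
Mean = 6176/13 = 475.0769

475.1 ms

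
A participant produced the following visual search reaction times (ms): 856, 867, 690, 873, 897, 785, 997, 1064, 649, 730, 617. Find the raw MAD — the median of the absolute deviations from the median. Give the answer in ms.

126 ms

Sorted: 617, 649, 690, 730, 785, 856, 867, 873, 897, 997, 1064 → median = 856
|x − 856|: 0, 11, 166, 17, 41, 71, 141, 208, 207, 126, 239
Sorted deviations: 0, 11, 17, 41, 71, 126, 141, 166, 207, 208, 239 → MAD = 126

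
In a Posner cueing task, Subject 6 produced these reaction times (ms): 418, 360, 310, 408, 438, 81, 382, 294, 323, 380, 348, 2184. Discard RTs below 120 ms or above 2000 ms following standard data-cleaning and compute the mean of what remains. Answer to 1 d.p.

Excluded: 81, 2184
Retained (n=10): Σ = 3661
Mean = 3661/10 = 366.1000

366.1 ms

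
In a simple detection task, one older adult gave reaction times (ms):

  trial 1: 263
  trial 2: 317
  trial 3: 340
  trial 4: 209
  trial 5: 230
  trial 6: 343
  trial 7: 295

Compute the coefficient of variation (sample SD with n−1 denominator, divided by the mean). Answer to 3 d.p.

0.185

n = 7, Σ = 1997, M = 285.2857
Σ(x−M)² = 16797.429; s = √(16797.429/6) = 52.9110
CV = 52.9110 / 285.2857 = 0.18547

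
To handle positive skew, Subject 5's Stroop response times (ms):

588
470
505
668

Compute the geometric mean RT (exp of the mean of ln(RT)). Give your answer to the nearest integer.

553 ms

ln(RT): 6.3767, 6.1527, 6.2246, 6.5043
Mean ln(RT) = 25.2583/4 = 6.31458
Geometric mean = exp(6.31458) = 552.57 ms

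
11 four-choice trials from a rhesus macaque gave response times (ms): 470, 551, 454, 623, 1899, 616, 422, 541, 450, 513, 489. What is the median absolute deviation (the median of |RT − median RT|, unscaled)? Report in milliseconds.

59 ms

Sorted: 422, 450, 454, 470, 489, 513, 541, 551, 616, 623, 1899 → median = 513
|x − 513|: 43, 38, 59, 110, 1386, 103, 91, 28, 63, 0, 24
Sorted deviations: 0, 24, 28, 38, 43, 59, 63, 91, 103, 110, 1386 → MAD = 59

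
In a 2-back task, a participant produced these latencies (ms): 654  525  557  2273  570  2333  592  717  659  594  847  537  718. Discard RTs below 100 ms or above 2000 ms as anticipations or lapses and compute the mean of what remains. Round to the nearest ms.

634 ms

Excluded: 2273, 2333
Retained (n=11): Σ = 6970
Mean = 6970/11 = 633.6364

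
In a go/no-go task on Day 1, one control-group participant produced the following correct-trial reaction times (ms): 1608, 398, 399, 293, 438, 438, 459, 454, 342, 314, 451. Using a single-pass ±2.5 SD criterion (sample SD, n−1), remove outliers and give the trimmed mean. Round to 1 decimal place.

398.6 ms

n = 11, ΣRT = 5594, M = 508.545
Σ(x−M)² = 1363760.73; s = √(1363760.73/10) = 369.291
Cutoffs: 508.545 ± 2.5·369.291 → [-414.7, 1431.8]
Outside: 1608 → excluded.
Retained (n=10): Σ = 3986, mean = 3986/10 = 398.600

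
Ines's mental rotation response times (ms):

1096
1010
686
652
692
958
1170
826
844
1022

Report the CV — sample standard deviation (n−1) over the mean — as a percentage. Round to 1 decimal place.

n = 10, Σ = 8956, M = 895.6000
Σ(x−M)² = 300646.400; s = √(300646.400/9) = 182.7708
CV = 182.7708 / 895.6000 = 0.20408 = 20.408%

20.4%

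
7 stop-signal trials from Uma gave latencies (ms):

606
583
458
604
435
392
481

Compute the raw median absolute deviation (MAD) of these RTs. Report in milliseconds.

Sorted: 392, 435, 458, 481, 583, 604, 606 → median = 481
|x − 481|: 125, 102, 23, 123, 46, 89, 0
Sorted deviations: 0, 23, 46, 89, 102, 123, 125 → MAD = 89

89 ms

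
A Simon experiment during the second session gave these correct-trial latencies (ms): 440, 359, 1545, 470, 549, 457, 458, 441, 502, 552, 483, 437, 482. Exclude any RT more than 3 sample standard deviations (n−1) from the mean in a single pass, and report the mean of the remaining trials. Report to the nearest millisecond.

469 ms

n = 13, ΣRT = 7175, M = 551.923
Σ(x−M)² = 1098142.92; s = √(1098142.92/12) = 302.509
Cutoffs: 551.923 ± 3·302.509 → [-355.6, 1459.5]
Outside: 1545 → excluded.
Retained (n=12): Σ = 5630, mean = 5630/12 = 469.167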